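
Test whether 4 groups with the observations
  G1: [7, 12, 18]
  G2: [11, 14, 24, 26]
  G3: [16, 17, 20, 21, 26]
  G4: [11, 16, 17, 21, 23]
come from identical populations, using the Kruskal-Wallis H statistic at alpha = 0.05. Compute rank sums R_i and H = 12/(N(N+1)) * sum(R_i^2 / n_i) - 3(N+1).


Step 1: Combine all N = 17 observations and assign midranks.
sorted (value, group, rank): (7,G1,1), (11,G2,2.5), (11,G4,2.5), (12,G1,4), (14,G2,5), (16,G3,6.5), (16,G4,6.5), (17,G3,8.5), (17,G4,8.5), (18,G1,10), (20,G3,11), (21,G3,12.5), (21,G4,12.5), (23,G4,14), (24,G2,15), (26,G2,16.5), (26,G3,16.5)
Step 2: Sum ranks within each group.
R_1 = 15 (n_1 = 3)
R_2 = 39 (n_2 = 4)
R_3 = 55 (n_3 = 5)
R_4 = 44 (n_4 = 5)
Step 3: H = 12/(N(N+1)) * sum(R_i^2/n_i) - 3(N+1)
     = 12/(17*18) * (15^2/3 + 39^2/4 + 55^2/5 + 44^2/5) - 3*18
     = 0.039216 * 1447.45 - 54
     = 2.762745.
Step 4: Ties present; correction factor C = 1 - 30/(17^3 - 17) = 0.993873. Corrected H = 2.762745 / 0.993873 = 2.779778.
Step 5: Under H0, H ~ chi^2(3); p-value = 0.426840.
Step 6: alpha = 0.05. fail to reject H0.

H = 2.7798, df = 3, p = 0.426840, fail to reject H0.


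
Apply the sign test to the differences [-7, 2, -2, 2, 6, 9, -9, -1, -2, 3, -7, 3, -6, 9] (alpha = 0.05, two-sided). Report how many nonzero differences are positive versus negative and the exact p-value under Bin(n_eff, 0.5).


Step 1: Discard zero differences. Original n = 14; n_eff = number of nonzero differences = 14.
Nonzero differences (with sign): -7, +2, -2, +2, +6, +9, -9, -1, -2, +3, -7, +3, -6, +9
Step 2: Count signs: positive = 7, negative = 7.
Step 3: Under H0: P(positive) = 0.5, so the number of positives S ~ Bin(14, 0.5).
Step 4: Two-sided exact p-value = sum of Bin(14,0.5) probabilities at or below the observed probability = 1.000000.
Step 5: alpha = 0.05. fail to reject H0.

n_eff = 14, pos = 7, neg = 7, p = 1.000000, fail to reject H0.


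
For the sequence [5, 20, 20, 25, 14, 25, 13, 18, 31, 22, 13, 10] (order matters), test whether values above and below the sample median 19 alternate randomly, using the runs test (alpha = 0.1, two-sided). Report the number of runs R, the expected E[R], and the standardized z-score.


Step 1: Compute median = 19; label A = above, B = below.
Labels in order: BAAABABBAABB  (n_A = 6, n_B = 6)
Step 2: Count runs R = 7.
Step 3: Under H0 (random ordering), E[R] = 2*n_A*n_B/(n_A+n_B) + 1 = 2*6*6/12 + 1 = 7.0000.
        Var[R] = 2*n_A*n_B*(2*n_A*n_B - n_A - n_B) / ((n_A+n_B)^2 * (n_A+n_B-1)) = 4320/1584 = 2.7273.
        SD[R] = 1.6514.
Step 4: R = E[R], so z = 0 with no continuity correction.
Step 5: Two-sided p-value via normal approximation = 2*(1 - Phi(|z|)) = 1.000000.
Step 6: alpha = 0.1. fail to reject H0.

R = 7, z = 0.0000, p = 1.000000, fail to reject H0.


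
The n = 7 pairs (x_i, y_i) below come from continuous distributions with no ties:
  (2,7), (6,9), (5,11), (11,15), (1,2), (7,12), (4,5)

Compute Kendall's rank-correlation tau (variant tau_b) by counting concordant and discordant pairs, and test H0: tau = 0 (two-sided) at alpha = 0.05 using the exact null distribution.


Step 1: Enumerate the 21 unordered pairs (i,j) with i<j and classify each by sign(x_j-x_i) * sign(y_j-y_i).
  (1,2):dx=+4,dy=+2->C; (1,3):dx=+3,dy=+4->C; (1,4):dx=+9,dy=+8->C; (1,5):dx=-1,dy=-5->C
  (1,6):dx=+5,dy=+5->C; (1,7):dx=+2,dy=-2->D; (2,3):dx=-1,dy=+2->D; (2,4):dx=+5,dy=+6->C
  (2,5):dx=-5,dy=-7->C; (2,6):dx=+1,dy=+3->C; (2,7):dx=-2,dy=-4->C; (3,4):dx=+6,dy=+4->C
  (3,5):dx=-4,dy=-9->C; (3,6):dx=+2,dy=+1->C; (3,7):dx=-1,dy=-6->C; (4,5):dx=-10,dy=-13->C
  (4,6):dx=-4,dy=-3->C; (4,7):dx=-7,dy=-10->C; (5,6):dx=+6,dy=+10->C; (5,7):dx=+3,dy=+3->C
  (6,7):dx=-3,dy=-7->C
Step 2: C = 19, D = 2, total pairs = 21.
Step 3: tau = (C - D)/(n(n-1)/2) = (19 - 2)/21 = 0.809524.
Step 4: Exact two-sided p-value (enumerate n! = 5040 permutations of y under H0): p = 0.010714.
Step 5: alpha = 0.05. reject H0.

tau_b = 0.8095 (C=19, D=2), p = 0.010714, reject H0.


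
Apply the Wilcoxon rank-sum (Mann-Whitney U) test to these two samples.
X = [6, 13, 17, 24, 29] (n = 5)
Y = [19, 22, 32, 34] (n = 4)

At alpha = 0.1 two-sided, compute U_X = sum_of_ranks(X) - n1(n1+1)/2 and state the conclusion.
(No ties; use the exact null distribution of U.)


Step 1: Combine and sort all 9 observations; assign midranks.
sorted (value, group): (6,X), (13,X), (17,X), (19,Y), (22,Y), (24,X), (29,X), (32,Y), (34,Y)
ranks: 6->1, 13->2, 17->3, 19->4, 22->5, 24->6, 29->7, 32->8, 34->9
Step 2: Rank sum for X: R1 = 1 + 2 + 3 + 6 + 7 = 19.
Step 3: U_X = R1 - n1(n1+1)/2 = 19 - 5*6/2 = 19 - 15 = 4.
       U_Y = n1*n2 - U_X = 20 - 4 = 16.
Step 4: No ties, so the exact null distribution of U (based on enumerating the C(9,5) = 126 equally likely rank assignments) gives the two-sided p-value.
Step 5: p-value = 0.190476; compare to alpha = 0.1. fail to reject H0.

U_X = 4, p = 0.190476, fail to reject H0 at alpha = 0.1.


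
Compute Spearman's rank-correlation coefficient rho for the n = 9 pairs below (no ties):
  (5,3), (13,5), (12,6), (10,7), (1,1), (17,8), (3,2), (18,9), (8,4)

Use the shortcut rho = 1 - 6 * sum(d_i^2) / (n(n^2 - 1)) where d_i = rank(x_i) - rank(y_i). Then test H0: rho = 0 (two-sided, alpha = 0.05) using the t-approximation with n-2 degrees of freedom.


Step 1: Rank x and y separately (midranks; no ties here).
rank(x): 5->3, 13->7, 12->6, 10->5, 1->1, 17->8, 3->2, 18->9, 8->4
rank(y): 3->3, 5->5, 6->6, 7->7, 1->1, 8->8, 2->2, 9->9, 4->4
Step 2: d_i = R_x(i) - R_y(i); compute d_i^2.
  (3-3)^2=0, (7-5)^2=4, (6-6)^2=0, (5-7)^2=4, (1-1)^2=0, (8-8)^2=0, (2-2)^2=0, (9-9)^2=0, (4-4)^2=0
sum(d^2) = 8.
Step 3: rho = 1 - 6*8 / (9*(9^2 - 1)) = 1 - 48/720 = 0.933333.
Step 4: Under H0, t = rho * sqrt((n-2)/(1-rho^2)) = 6.8783 ~ t(7).
Step 5: Two-sided p-value from the t-distribution with 7 df = 0.000236.
Step 6: alpha = 0.05. reject H0.

rho = 0.9333, p = 0.000236, reject H0 at alpha = 0.05.


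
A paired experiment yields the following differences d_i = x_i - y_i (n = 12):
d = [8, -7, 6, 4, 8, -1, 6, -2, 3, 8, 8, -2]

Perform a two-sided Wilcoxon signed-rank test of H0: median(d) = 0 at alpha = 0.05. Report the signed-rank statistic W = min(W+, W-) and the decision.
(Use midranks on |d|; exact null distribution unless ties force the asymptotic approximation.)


Step 1: Drop any zero differences (none here) and take |d_i|.
|d| = [8, 7, 6, 4, 8, 1, 6, 2, 3, 8, 8, 2]
Step 2: Midrank |d_i| (ties get averaged ranks).
ranks: |8|->10.5, |7|->8, |6|->6.5, |4|->5, |8|->10.5, |1|->1, |6|->6.5, |2|->2.5, |3|->4, |8|->10.5, |8|->10.5, |2|->2.5
Step 3: Attach original signs; sum ranks with positive sign and with negative sign.
W+ = 10.5 + 6.5 + 5 + 10.5 + 6.5 + 4 + 10.5 + 10.5 = 64
W- = 8 + 1 + 2.5 + 2.5 = 14
(Check: W+ + W- = 78 should equal n(n+1)/2 = 78.)
Step 4: Test statistic W = min(W+, W-) = 14.
Step 5: Ties in |d|, so use the tie-corrected normal approximation.
        E[W] = n(n+1)/4 = 12*13/4 = 39.
        Tie groups: |d|=2 (t=2), |d|=6 (t=2), |d|=8 (t=4); sum(t^3 - t) = 72.
        Var[W] = n(n+1)(2n+1)/24 - sum(t^3-t)/48 = 3900/24 - 72/48 = 161.
        z = (W - E[W]) / sqrt(Var[W]) = (14 - 39) / 12.6886 = -1.9703.
        Two-sided p = 2*Phi(z) = 0.048807.
Step 6: alpha = 0.05. reject H0.

W+ = 64, W- = 14, W = min = 14, p = 0.048807, reject H0.


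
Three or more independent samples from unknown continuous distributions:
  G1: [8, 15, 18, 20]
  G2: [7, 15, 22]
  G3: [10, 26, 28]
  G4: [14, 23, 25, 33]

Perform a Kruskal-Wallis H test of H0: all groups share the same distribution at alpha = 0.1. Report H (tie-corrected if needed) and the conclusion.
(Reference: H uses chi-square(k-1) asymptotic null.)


Step 1: Combine all N = 14 observations and assign midranks.
sorted (value, group, rank): (7,G2,1), (8,G1,2), (10,G3,3), (14,G4,4), (15,G1,5.5), (15,G2,5.5), (18,G1,7), (20,G1,8), (22,G2,9), (23,G4,10), (25,G4,11), (26,G3,12), (28,G3,13), (33,G4,14)
Step 2: Sum ranks within each group.
R_1 = 22.5 (n_1 = 4)
R_2 = 15.5 (n_2 = 3)
R_3 = 28 (n_3 = 3)
R_4 = 39 (n_4 = 4)
Step 3: H = 12/(N(N+1)) * sum(R_i^2/n_i) - 3(N+1)
     = 12/(14*15) * (22.5^2/4 + 15.5^2/3 + 28^2/3 + 39^2/4) - 3*15
     = 0.057143 * 848.229 - 45
     = 3.470238.
Step 4: Ties present; correction factor C = 1 - 6/(14^3 - 14) = 0.997802. Corrected H = 3.470238 / 0.997802 = 3.477882.
Step 5: Under H0, H ~ chi^2(3); p-value = 0.323642.
Step 6: alpha = 0.1. fail to reject H0.

H = 3.4779, df = 3, p = 0.323642, fail to reject H0.


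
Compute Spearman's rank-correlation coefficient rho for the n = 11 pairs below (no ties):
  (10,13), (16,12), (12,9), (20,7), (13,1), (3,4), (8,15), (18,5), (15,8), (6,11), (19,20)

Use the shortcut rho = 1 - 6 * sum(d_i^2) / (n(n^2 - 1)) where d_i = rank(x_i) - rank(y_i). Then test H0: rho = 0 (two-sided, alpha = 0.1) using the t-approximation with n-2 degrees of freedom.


Step 1: Rank x and y separately (midranks; no ties here).
rank(x): 10->4, 16->8, 12->5, 20->11, 13->6, 3->1, 8->3, 18->9, 15->7, 6->2, 19->10
rank(y): 13->9, 12->8, 9->6, 7->4, 1->1, 4->2, 15->10, 5->3, 8->5, 11->7, 20->11
Step 2: d_i = R_x(i) - R_y(i); compute d_i^2.
  (4-9)^2=25, (8-8)^2=0, (5-6)^2=1, (11-4)^2=49, (6-1)^2=25, (1-2)^2=1, (3-10)^2=49, (9-3)^2=36, (7-5)^2=4, (2-7)^2=25, (10-11)^2=1
sum(d^2) = 216.
Step 3: rho = 1 - 6*216 / (11*(11^2 - 1)) = 1 - 1296/1320 = 0.018182.
Step 4: Under H0, t = rho * sqrt((n-2)/(1-rho^2)) = 0.0546 ~ t(9).
Step 5: Two-sided p-value from the t-distribution with 9 df = 0.957685.
Step 6: alpha = 0.1. fail to reject H0.

rho = 0.0182, p = 0.957685, fail to reject H0 at alpha = 0.1.


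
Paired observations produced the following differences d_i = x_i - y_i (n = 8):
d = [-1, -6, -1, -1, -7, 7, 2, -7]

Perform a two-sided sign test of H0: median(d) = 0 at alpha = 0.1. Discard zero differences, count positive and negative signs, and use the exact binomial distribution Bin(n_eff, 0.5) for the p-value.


Step 1: Discard zero differences. Original n = 8; n_eff = number of nonzero differences = 8.
Nonzero differences (with sign): -1, -6, -1, -1, -7, +7, +2, -7
Step 2: Count signs: positive = 2, negative = 6.
Step 3: Under H0: P(positive) = 0.5, so the number of positives S ~ Bin(8, 0.5).
Step 4: Two-sided exact p-value = sum of Bin(8,0.5) probabilities at or below the observed probability = 0.289062.
Step 5: alpha = 0.1. fail to reject H0.

n_eff = 8, pos = 2, neg = 6, p = 0.289062, fail to reject H0.


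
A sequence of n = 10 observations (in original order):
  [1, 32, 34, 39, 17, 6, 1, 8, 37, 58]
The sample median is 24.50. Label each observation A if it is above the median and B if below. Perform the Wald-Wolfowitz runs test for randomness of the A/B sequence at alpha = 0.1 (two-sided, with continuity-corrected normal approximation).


Step 1: Compute median = 24.50; label A = above, B = below.
Labels in order: BAAABBBBAA  (n_A = 5, n_B = 5)
Step 2: Count runs R = 4.
Step 3: Under H0 (random ordering), E[R] = 2*n_A*n_B/(n_A+n_B) + 1 = 2*5*5/10 + 1 = 6.0000.
        Var[R] = 2*n_A*n_B*(2*n_A*n_B - n_A - n_B) / ((n_A+n_B)^2 * (n_A+n_B-1)) = 2000/900 = 2.2222.
        SD[R] = 1.4907.
Step 4: Continuity-corrected z = (R + 0.5 - E[R]) / SD[R] = (4 + 0.5 - 6.0000) / 1.4907 = -1.0062.
Step 5: Two-sided p-value via normal approximation = 2*(1 - Phi(|z|)) = 0.314305.
Step 6: alpha = 0.1. fail to reject H0.

R = 4, z = -1.0062, p = 0.314305, fail to reject H0.


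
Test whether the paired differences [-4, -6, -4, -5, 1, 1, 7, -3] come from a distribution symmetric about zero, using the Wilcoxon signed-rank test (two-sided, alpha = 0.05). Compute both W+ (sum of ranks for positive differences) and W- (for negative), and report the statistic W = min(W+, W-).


Step 1: Drop any zero differences (none here) and take |d_i|.
|d| = [4, 6, 4, 5, 1, 1, 7, 3]
Step 2: Midrank |d_i| (ties get averaged ranks).
ranks: |4|->4.5, |6|->7, |4|->4.5, |5|->6, |1|->1.5, |1|->1.5, |7|->8, |3|->3
Step 3: Attach original signs; sum ranks with positive sign and with negative sign.
W+ = 1.5 + 1.5 + 8 = 11
W- = 4.5 + 7 + 4.5 + 6 + 3 = 25
(Check: W+ + W- = 36 should equal n(n+1)/2 = 36.)
Step 4: Test statistic W = min(W+, W-) = 11.
Step 5: Ties in |d|, so use the tie-corrected normal approximation.
        E[W] = n(n+1)/4 = 8*9/4 = 18.
        Tie groups: |d|=1 (t=2), |d|=4 (t=2); sum(t^3 - t) = 12.
        Var[W] = n(n+1)(2n+1)/24 - sum(t^3-t)/48 = 1224/24 - 12/48 = 50.75.
        z = (W - E[W]) / sqrt(Var[W]) = (11 - 18) / 7.1239 = -0.9826.
        Two-sided p = 2*Phi(z) = 0.325801.
Step 6: alpha = 0.05. fail to reject H0.

W+ = 11, W- = 25, W = min = 11, p = 0.325801, fail to reject H0.


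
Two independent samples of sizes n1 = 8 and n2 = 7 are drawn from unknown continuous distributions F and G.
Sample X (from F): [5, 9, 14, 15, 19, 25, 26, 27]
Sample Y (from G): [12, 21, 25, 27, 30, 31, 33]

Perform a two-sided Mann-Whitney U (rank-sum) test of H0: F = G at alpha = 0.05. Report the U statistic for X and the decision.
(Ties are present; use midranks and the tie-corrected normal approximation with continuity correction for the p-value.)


Step 1: Combine and sort all 15 observations; assign midranks.
sorted (value, group): (5,X), (9,X), (12,Y), (14,X), (15,X), (19,X), (21,Y), (25,X), (25,Y), (26,X), (27,X), (27,Y), (30,Y), (31,Y), (33,Y)
ranks: 5->1, 9->2, 12->3, 14->4, 15->5, 19->6, 21->7, 25->8.5, 25->8.5, 26->10, 27->11.5, 27->11.5, 30->13, 31->14, 33->15
Step 2: Rank sum for X: R1 = 1 + 2 + 4 + 5 + 6 + 8.5 + 10 + 11.5 = 48.
Step 3: U_X = R1 - n1(n1+1)/2 = 48 - 8*9/2 = 48 - 36 = 12.
       U_Y = n1*n2 - U_X = 56 - 12 = 44.
Step 4: Ties are present, so use the tie-corrected normal approximation (with continuity correction) for the p-value.
Step 5: p-value = 0.072337; compare to alpha = 0.05. fail to reject H0.

U_X = 12, p = 0.072337, fail to reject H0 at alpha = 0.05.


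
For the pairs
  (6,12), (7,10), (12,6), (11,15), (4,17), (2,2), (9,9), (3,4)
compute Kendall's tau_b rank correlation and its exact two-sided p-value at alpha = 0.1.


Step 1: Enumerate the 28 unordered pairs (i,j) with i<j and classify each by sign(x_j-x_i) * sign(y_j-y_i).
  (1,2):dx=+1,dy=-2->D; (1,3):dx=+6,dy=-6->D; (1,4):dx=+5,dy=+3->C; (1,5):dx=-2,dy=+5->D
  (1,6):dx=-4,dy=-10->C; (1,7):dx=+3,dy=-3->D; (1,8):dx=-3,dy=-8->C; (2,3):dx=+5,dy=-4->D
  (2,4):dx=+4,dy=+5->C; (2,5):dx=-3,dy=+7->D; (2,6):dx=-5,dy=-8->C; (2,7):dx=+2,dy=-1->D
  (2,8):dx=-4,dy=-6->C; (3,4):dx=-1,dy=+9->D; (3,5):dx=-8,dy=+11->D; (3,6):dx=-10,dy=-4->C
  (3,7):dx=-3,dy=+3->D; (3,8):dx=-9,dy=-2->C; (4,5):dx=-7,dy=+2->D; (4,6):dx=-9,dy=-13->C
  (4,7):dx=-2,dy=-6->C; (4,8):dx=-8,dy=-11->C; (5,6):dx=-2,dy=-15->C; (5,7):dx=+5,dy=-8->D
  (5,8):dx=-1,dy=-13->C; (6,7):dx=+7,dy=+7->C; (6,8):dx=+1,dy=+2->C; (7,8):dx=-6,dy=-5->C
Step 2: C = 16, D = 12, total pairs = 28.
Step 3: tau = (C - D)/(n(n-1)/2) = (16 - 12)/28 = 0.142857.
Step 4: Exact two-sided p-value (enumerate n! = 40320 permutations of y under H0): p = 0.719544.
Step 5: alpha = 0.1. fail to reject H0.

tau_b = 0.1429 (C=16, D=12), p = 0.719544, fail to reject H0.


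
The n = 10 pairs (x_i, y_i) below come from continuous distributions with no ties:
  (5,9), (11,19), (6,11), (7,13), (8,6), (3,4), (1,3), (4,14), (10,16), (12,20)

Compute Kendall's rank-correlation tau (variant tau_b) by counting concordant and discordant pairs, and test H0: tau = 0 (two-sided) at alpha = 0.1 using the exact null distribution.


Step 1: Enumerate the 45 unordered pairs (i,j) with i<j and classify each by sign(x_j-x_i) * sign(y_j-y_i).
  (1,2):dx=+6,dy=+10->C; (1,3):dx=+1,dy=+2->C; (1,4):dx=+2,dy=+4->C; (1,5):dx=+3,dy=-3->D
  (1,6):dx=-2,dy=-5->C; (1,7):dx=-4,dy=-6->C; (1,8):dx=-1,dy=+5->D; (1,9):dx=+5,dy=+7->C
  (1,10):dx=+7,dy=+11->C; (2,3):dx=-5,dy=-8->C; (2,4):dx=-4,dy=-6->C; (2,5):dx=-3,dy=-13->C
  (2,6):dx=-8,dy=-15->C; (2,7):dx=-10,dy=-16->C; (2,8):dx=-7,dy=-5->C; (2,9):dx=-1,dy=-3->C
  (2,10):dx=+1,dy=+1->C; (3,4):dx=+1,dy=+2->C; (3,5):dx=+2,dy=-5->D; (3,6):dx=-3,dy=-7->C
  (3,7):dx=-5,dy=-8->C; (3,8):dx=-2,dy=+3->D; (3,9):dx=+4,dy=+5->C; (3,10):dx=+6,dy=+9->C
  (4,5):dx=+1,dy=-7->D; (4,6):dx=-4,dy=-9->C; (4,7):dx=-6,dy=-10->C; (4,8):dx=-3,dy=+1->D
  (4,9):dx=+3,dy=+3->C; (4,10):dx=+5,dy=+7->C; (5,6):dx=-5,dy=-2->C; (5,7):dx=-7,dy=-3->C
  (5,8):dx=-4,dy=+8->D; (5,9):dx=+2,dy=+10->C; (5,10):dx=+4,dy=+14->C; (6,7):dx=-2,dy=-1->C
  (6,8):dx=+1,dy=+10->C; (6,9):dx=+7,dy=+12->C; (6,10):dx=+9,dy=+16->C; (7,8):dx=+3,dy=+11->C
  (7,9):dx=+9,dy=+13->C; (7,10):dx=+11,dy=+17->C; (8,9):dx=+6,dy=+2->C; (8,10):dx=+8,dy=+6->C
  (9,10):dx=+2,dy=+4->C
Step 2: C = 38, D = 7, total pairs = 45.
Step 3: tau = (C - D)/(n(n-1)/2) = (38 - 7)/45 = 0.688889.
Step 4: Exact two-sided p-value (enumerate n! = 3628800 permutations of y under H0): p = 0.004687.
Step 5: alpha = 0.1. reject H0.

tau_b = 0.6889 (C=38, D=7), p = 0.004687, reject H0.


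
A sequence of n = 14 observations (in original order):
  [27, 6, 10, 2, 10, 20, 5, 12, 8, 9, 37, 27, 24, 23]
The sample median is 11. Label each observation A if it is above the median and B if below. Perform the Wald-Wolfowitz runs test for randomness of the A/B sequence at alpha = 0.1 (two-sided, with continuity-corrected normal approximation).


Step 1: Compute median = 11; label A = above, B = below.
Labels in order: ABBBBABABBAAAA  (n_A = 7, n_B = 7)
Step 2: Count runs R = 7.
Step 3: Under H0 (random ordering), E[R] = 2*n_A*n_B/(n_A+n_B) + 1 = 2*7*7/14 + 1 = 8.0000.
        Var[R] = 2*n_A*n_B*(2*n_A*n_B - n_A - n_B) / ((n_A+n_B)^2 * (n_A+n_B-1)) = 8232/2548 = 3.2308.
        SD[R] = 1.7974.
Step 4: Continuity-corrected z = (R + 0.5 - E[R]) / SD[R] = (7 + 0.5 - 8.0000) / 1.7974 = -0.2782.
Step 5: Two-sided p-value via normal approximation = 2*(1 - Phi(|z|)) = 0.780879.
Step 6: alpha = 0.1. fail to reject H0.

R = 7, z = -0.2782, p = 0.780879, fail to reject H0.


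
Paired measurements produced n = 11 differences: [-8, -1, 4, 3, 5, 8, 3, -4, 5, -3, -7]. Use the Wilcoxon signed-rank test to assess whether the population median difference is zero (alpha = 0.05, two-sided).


Step 1: Drop any zero differences (none here) and take |d_i|.
|d| = [8, 1, 4, 3, 5, 8, 3, 4, 5, 3, 7]
Step 2: Midrank |d_i| (ties get averaged ranks).
ranks: |8|->10.5, |1|->1, |4|->5.5, |3|->3, |5|->7.5, |8|->10.5, |3|->3, |4|->5.5, |5|->7.5, |3|->3, |7|->9
Step 3: Attach original signs; sum ranks with positive sign and with negative sign.
W+ = 5.5 + 3 + 7.5 + 10.5 + 3 + 7.5 = 37
W- = 10.5 + 1 + 5.5 + 3 + 9 = 29
(Check: W+ + W- = 66 should equal n(n+1)/2 = 66.)
Step 4: Test statistic W = min(W+, W-) = 29.
Step 5: Ties in |d|, so use the tie-corrected normal approximation.
        E[W] = n(n+1)/4 = 11*12/4 = 33.
        Tie groups: |d|=3 (t=3), |d|=4 (t=2), |d|=5 (t=2), |d|=8 (t=2); sum(t^3 - t) = 42.
        Var[W] = n(n+1)(2n+1)/24 - sum(t^3-t)/48 = 3036/24 - 42/48 = 125.625.
        z = (W - E[W]) / sqrt(Var[W]) = (29 - 33) / 11.2083 = -0.3569.
        Two-sided p = 2*Phi(z) = 0.721182.
Step 6: alpha = 0.05. fail to reject H0.

W+ = 37, W- = 29, W = min = 29, p = 0.721182, fail to reject H0.


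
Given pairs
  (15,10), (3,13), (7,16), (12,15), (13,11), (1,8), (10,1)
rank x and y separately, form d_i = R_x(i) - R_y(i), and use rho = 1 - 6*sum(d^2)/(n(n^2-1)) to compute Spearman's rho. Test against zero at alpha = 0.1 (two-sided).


Step 1: Rank x and y separately (midranks; no ties here).
rank(x): 15->7, 3->2, 7->3, 12->5, 13->6, 1->1, 10->4
rank(y): 10->3, 13->5, 16->7, 15->6, 11->4, 8->2, 1->1
Step 2: d_i = R_x(i) - R_y(i); compute d_i^2.
  (7-3)^2=16, (2-5)^2=9, (3-7)^2=16, (5-6)^2=1, (6-4)^2=4, (1-2)^2=1, (4-1)^2=9
sum(d^2) = 56.
Step 3: rho = 1 - 6*56 / (7*(7^2 - 1)) = 1 - 336/336 = 0.000000.
Step 4: Under H0, t = rho * sqrt((n-2)/(1-rho^2)) = 0.0000 ~ t(5).
Step 5: Two-sided p-value from the t-distribution with 5 df = 1.000000.
Step 6: alpha = 0.1. fail to reject H0.

rho = 0.0000, p = 1.000000, fail to reject H0 at alpha = 0.1.


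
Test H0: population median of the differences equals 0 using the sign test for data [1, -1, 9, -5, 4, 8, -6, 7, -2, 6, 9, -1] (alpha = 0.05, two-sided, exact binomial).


Step 1: Discard zero differences. Original n = 12; n_eff = number of nonzero differences = 12.
Nonzero differences (with sign): +1, -1, +9, -5, +4, +8, -6, +7, -2, +6, +9, -1
Step 2: Count signs: positive = 7, negative = 5.
Step 3: Under H0: P(positive) = 0.5, so the number of positives S ~ Bin(12, 0.5).
Step 4: Two-sided exact p-value = sum of Bin(12,0.5) probabilities at or below the observed probability = 0.774414.
Step 5: alpha = 0.05. fail to reject H0.

n_eff = 12, pos = 7, neg = 5, p = 0.774414, fail to reject H0.


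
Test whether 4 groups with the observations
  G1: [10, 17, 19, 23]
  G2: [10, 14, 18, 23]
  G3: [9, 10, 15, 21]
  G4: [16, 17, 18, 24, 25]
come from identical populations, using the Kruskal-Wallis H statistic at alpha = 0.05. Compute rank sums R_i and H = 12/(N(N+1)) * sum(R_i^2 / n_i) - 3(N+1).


Step 1: Combine all N = 17 observations and assign midranks.
sorted (value, group, rank): (9,G3,1), (10,G1,3), (10,G2,3), (10,G3,3), (14,G2,5), (15,G3,6), (16,G4,7), (17,G1,8.5), (17,G4,8.5), (18,G2,10.5), (18,G4,10.5), (19,G1,12), (21,G3,13), (23,G1,14.5), (23,G2,14.5), (24,G4,16), (25,G4,17)
Step 2: Sum ranks within each group.
R_1 = 38 (n_1 = 4)
R_2 = 33 (n_2 = 4)
R_3 = 23 (n_3 = 4)
R_4 = 59 (n_4 = 5)
Step 3: H = 12/(N(N+1)) * sum(R_i^2/n_i) - 3(N+1)
     = 12/(17*18) * (38^2/4 + 33^2/4 + 23^2/4 + 59^2/5) - 3*18
     = 0.039216 * 1461.7 - 54
     = 3.321569.
Step 4: Ties present; correction factor C = 1 - 42/(17^3 - 17) = 0.991422. Corrected H = 3.321569 / 0.991422 = 3.350309.
Step 5: Under H0, H ~ chi^2(3); p-value = 0.340702.
Step 6: alpha = 0.05. fail to reject H0.

H = 3.3503, df = 3, p = 0.340702, fail to reject H0.


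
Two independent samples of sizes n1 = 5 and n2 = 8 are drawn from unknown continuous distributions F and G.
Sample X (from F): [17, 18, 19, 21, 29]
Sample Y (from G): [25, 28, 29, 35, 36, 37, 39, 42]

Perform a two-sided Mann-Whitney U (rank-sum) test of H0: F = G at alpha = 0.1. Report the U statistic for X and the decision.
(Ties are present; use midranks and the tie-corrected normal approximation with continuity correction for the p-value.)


Step 1: Combine and sort all 13 observations; assign midranks.
sorted (value, group): (17,X), (18,X), (19,X), (21,X), (25,Y), (28,Y), (29,X), (29,Y), (35,Y), (36,Y), (37,Y), (39,Y), (42,Y)
ranks: 17->1, 18->2, 19->3, 21->4, 25->5, 28->6, 29->7.5, 29->7.5, 35->9, 36->10, 37->11, 39->12, 42->13
Step 2: Rank sum for X: R1 = 1 + 2 + 3 + 4 + 7.5 = 17.5.
Step 3: U_X = R1 - n1(n1+1)/2 = 17.5 - 5*6/2 = 17.5 - 15 = 2.5.
       U_Y = n1*n2 - U_X = 40 - 2.5 = 37.5.
Step 4: Ties are present, so use the tie-corrected normal approximation (with continuity correction) for the p-value.
Step 5: p-value = 0.012704; compare to alpha = 0.1. reject H0.

U_X = 2.5, p = 0.012704, reject H0 at alpha = 0.1.


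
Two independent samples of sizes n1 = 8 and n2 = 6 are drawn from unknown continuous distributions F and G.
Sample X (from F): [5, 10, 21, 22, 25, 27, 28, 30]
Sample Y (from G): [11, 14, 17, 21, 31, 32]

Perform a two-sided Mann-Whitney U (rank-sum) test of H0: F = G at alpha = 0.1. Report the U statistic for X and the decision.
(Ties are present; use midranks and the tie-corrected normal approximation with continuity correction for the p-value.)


Step 1: Combine and sort all 14 observations; assign midranks.
sorted (value, group): (5,X), (10,X), (11,Y), (14,Y), (17,Y), (21,X), (21,Y), (22,X), (25,X), (27,X), (28,X), (30,X), (31,Y), (32,Y)
ranks: 5->1, 10->2, 11->3, 14->4, 17->5, 21->6.5, 21->6.5, 22->8, 25->9, 27->10, 28->11, 30->12, 31->13, 32->14
Step 2: Rank sum for X: R1 = 1 + 2 + 6.5 + 8 + 9 + 10 + 11 + 12 = 59.5.
Step 3: U_X = R1 - n1(n1+1)/2 = 59.5 - 8*9/2 = 59.5 - 36 = 23.5.
       U_Y = n1*n2 - U_X = 48 - 23.5 = 24.5.
Step 4: Ties are present, so use the tie-corrected normal approximation (with continuity correction) for the p-value.
Step 5: p-value = 1.000000; compare to alpha = 0.1. fail to reject H0.

U_X = 23.5, p = 1.000000, fail to reject H0 at alpha = 0.1.


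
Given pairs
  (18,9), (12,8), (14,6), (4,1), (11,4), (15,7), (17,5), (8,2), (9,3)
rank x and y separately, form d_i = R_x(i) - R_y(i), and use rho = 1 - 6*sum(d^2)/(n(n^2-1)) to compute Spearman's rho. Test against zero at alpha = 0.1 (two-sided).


Step 1: Rank x and y separately (midranks; no ties here).
rank(x): 18->9, 12->5, 14->6, 4->1, 11->4, 15->7, 17->8, 8->2, 9->3
rank(y): 9->9, 8->8, 6->6, 1->1, 4->4, 7->7, 5->5, 2->2, 3->3
Step 2: d_i = R_x(i) - R_y(i); compute d_i^2.
  (9-9)^2=0, (5-8)^2=9, (6-6)^2=0, (1-1)^2=0, (4-4)^2=0, (7-7)^2=0, (8-5)^2=9, (2-2)^2=0, (3-3)^2=0
sum(d^2) = 18.
Step 3: rho = 1 - 6*18 / (9*(9^2 - 1)) = 1 - 108/720 = 0.850000.
Step 4: Under H0, t = rho * sqrt((n-2)/(1-rho^2)) = 4.2691 ~ t(7).
Step 5: Two-sided p-value from the t-distribution with 7 df = 0.003705.
Step 6: alpha = 0.1. reject H0.

rho = 0.8500, p = 0.003705, reject H0 at alpha = 0.1.


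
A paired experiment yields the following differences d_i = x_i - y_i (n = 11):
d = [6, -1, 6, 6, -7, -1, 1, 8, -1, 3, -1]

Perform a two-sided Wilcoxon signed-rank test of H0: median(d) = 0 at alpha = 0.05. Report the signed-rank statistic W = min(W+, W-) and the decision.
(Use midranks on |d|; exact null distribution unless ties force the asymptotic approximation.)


Step 1: Drop any zero differences (none here) and take |d_i|.
|d| = [6, 1, 6, 6, 7, 1, 1, 8, 1, 3, 1]
Step 2: Midrank |d_i| (ties get averaged ranks).
ranks: |6|->8, |1|->3, |6|->8, |6|->8, |7|->10, |1|->3, |1|->3, |8|->11, |1|->3, |3|->6, |1|->3
Step 3: Attach original signs; sum ranks with positive sign and with negative sign.
W+ = 8 + 8 + 8 + 3 + 11 + 6 = 44
W- = 3 + 10 + 3 + 3 + 3 = 22
(Check: W+ + W- = 66 should equal n(n+1)/2 = 66.)
Step 4: Test statistic W = min(W+, W-) = 22.
Step 5: Ties in |d|, so use the tie-corrected normal approximation.
        E[W] = n(n+1)/4 = 11*12/4 = 33.
        Tie groups: |d|=1 (t=5), |d|=6 (t=3); sum(t^3 - t) = 144.
        Var[W] = n(n+1)(2n+1)/24 - sum(t^3-t)/48 = 3036/24 - 144/48 = 123.5.
        z = (W - E[W]) / sqrt(Var[W]) = (22 - 33) / 11.1131 = -0.9898.
        Two-sided p = 2*Phi(z) = 0.322259.
Step 6: alpha = 0.05. fail to reject H0.

W+ = 44, W- = 22, W = min = 22, p = 0.322259, fail to reject H0.


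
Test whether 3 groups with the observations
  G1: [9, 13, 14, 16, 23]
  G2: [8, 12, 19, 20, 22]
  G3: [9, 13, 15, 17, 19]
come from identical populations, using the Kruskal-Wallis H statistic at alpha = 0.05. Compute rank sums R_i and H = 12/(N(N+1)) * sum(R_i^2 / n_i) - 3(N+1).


Step 1: Combine all N = 15 observations and assign midranks.
sorted (value, group, rank): (8,G2,1), (9,G1,2.5), (9,G3,2.5), (12,G2,4), (13,G1,5.5), (13,G3,5.5), (14,G1,7), (15,G3,8), (16,G1,9), (17,G3,10), (19,G2,11.5), (19,G3,11.5), (20,G2,13), (22,G2,14), (23,G1,15)
Step 2: Sum ranks within each group.
R_1 = 39 (n_1 = 5)
R_2 = 43.5 (n_2 = 5)
R_3 = 37.5 (n_3 = 5)
Step 3: H = 12/(N(N+1)) * sum(R_i^2/n_i) - 3(N+1)
     = 12/(15*16) * (39^2/5 + 43.5^2/5 + 37.5^2/5) - 3*16
     = 0.050000 * 963.9 - 48
     = 0.195000.
Step 4: Ties present; correction factor C = 1 - 18/(15^3 - 15) = 0.994643. Corrected H = 0.195000 / 0.994643 = 0.196050.
Step 5: Under H0, H ~ chi^2(2); p-value = 0.906626.
Step 6: alpha = 0.05. fail to reject H0.

H = 0.1961, df = 2, p = 0.906626, fail to reject H0.


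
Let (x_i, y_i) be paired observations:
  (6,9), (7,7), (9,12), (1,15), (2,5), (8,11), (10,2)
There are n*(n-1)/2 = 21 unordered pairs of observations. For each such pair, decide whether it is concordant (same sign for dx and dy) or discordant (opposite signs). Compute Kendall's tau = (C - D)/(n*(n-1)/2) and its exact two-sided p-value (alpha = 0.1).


Step 1: Enumerate the 21 unordered pairs (i,j) with i<j and classify each by sign(x_j-x_i) * sign(y_j-y_i).
  (1,2):dx=+1,dy=-2->D; (1,3):dx=+3,dy=+3->C; (1,4):dx=-5,dy=+6->D; (1,5):dx=-4,dy=-4->C
  (1,6):dx=+2,dy=+2->C; (1,7):dx=+4,dy=-7->D; (2,3):dx=+2,dy=+5->C; (2,4):dx=-6,dy=+8->D
  (2,5):dx=-5,dy=-2->C; (2,6):dx=+1,dy=+4->C; (2,7):dx=+3,dy=-5->D; (3,4):dx=-8,dy=+3->D
  (3,5):dx=-7,dy=-7->C; (3,6):dx=-1,dy=-1->C; (3,7):dx=+1,dy=-10->D; (4,5):dx=+1,dy=-10->D
  (4,6):dx=+7,dy=-4->D; (4,7):dx=+9,dy=-13->D; (5,6):dx=+6,dy=+6->C; (5,7):dx=+8,dy=-3->D
  (6,7):dx=+2,dy=-9->D
Step 2: C = 9, D = 12, total pairs = 21.
Step 3: tau = (C - D)/(n(n-1)/2) = (9 - 12)/21 = -0.142857.
Step 4: Exact two-sided p-value (enumerate n! = 5040 permutations of y under H0): p = 0.772619.
Step 5: alpha = 0.1. fail to reject H0.

tau_b = -0.1429 (C=9, D=12), p = 0.772619, fail to reject H0.


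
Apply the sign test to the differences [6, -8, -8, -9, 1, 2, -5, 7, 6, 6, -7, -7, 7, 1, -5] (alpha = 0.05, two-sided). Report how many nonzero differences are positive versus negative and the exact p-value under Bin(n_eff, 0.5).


Step 1: Discard zero differences. Original n = 15; n_eff = number of nonzero differences = 15.
Nonzero differences (with sign): +6, -8, -8, -9, +1, +2, -5, +7, +6, +6, -7, -7, +7, +1, -5
Step 2: Count signs: positive = 8, negative = 7.
Step 3: Under H0: P(positive) = 0.5, so the number of positives S ~ Bin(15, 0.5).
Step 4: Two-sided exact p-value = sum of Bin(15,0.5) probabilities at or below the observed probability = 1.000000.
Step 5: alpha = 0.05. fail to reject H0.

n_eff = 15, pos = 8, neg = 7, p = 1.000000, fail to reject H0.


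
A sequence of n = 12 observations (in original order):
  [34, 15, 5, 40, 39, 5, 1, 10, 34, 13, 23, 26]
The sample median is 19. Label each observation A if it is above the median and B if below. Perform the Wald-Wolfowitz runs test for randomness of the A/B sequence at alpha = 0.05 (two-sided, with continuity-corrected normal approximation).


Step 1: Compute median = 19; label A = above, B = below.
Labels in order: ABBAABBBABAA  (n_A = 6, n_B = 6)
Step 2: Count runs R = 7.
Step 3: Under H0 (random ordering), E[R] = 2*n_A*n_B/(n_A+n_B) + 1 = 2*6*6/12 + 1 = 7.0000.
        Var[R] = 2*n_A*n_B*(2*n_A*n_B - n_A - n_B) / ((n_A+n_B)^2 * (n_A+n_B-1)) = 4320/1584 = 2.7273.
        SD[R] = 1.6514.
Step 4: R = E[R], so z = 0 with no continuity correction.
Step 5: Two-sided p-value via normal approximation = 2*(1 - Phi(|z|)) = 1.000000.
Step 6: alpha = 0.05. fail to reject H0.

R = 7, z = 0.0000, p = 1.000000, fail to reject H0.


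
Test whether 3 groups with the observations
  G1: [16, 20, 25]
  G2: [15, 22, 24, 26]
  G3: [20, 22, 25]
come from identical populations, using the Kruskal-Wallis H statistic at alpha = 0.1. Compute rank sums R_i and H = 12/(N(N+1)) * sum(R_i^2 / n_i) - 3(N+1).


Step 1: Combine all N = 10 observations and assign midranks.
sorted (value, group, rank): (15,G2,1), (16,G1,2), (20,G1,3.5), (20,G3,3.5), (22,G2,5.5), (22,G3,5.5), (24,G2,7), (25,G1,8.5), (25,G3,8.5), (26,G2,10)
Step 2: Sum ranks within each group.
R_1 = 14 (n_1 = 3)
R_2 = 23.5 (n_2 = 4)
R_3 = 17.5 (n_3 = 3)
Step 3: H = 12/(N(N+1)) * sum(R_i^2/n_i) - 3(N+1)
     = 12/(10*11) * (14^2/3 + 23.5^2/4 + 17.5^2/3) - 3*11
     = 0.109091 * 305.479 - 33
     = 0.325000.
Step 4: Ties present; correction factor C = 1 - 18/(10^3 - 10) = 0.981818. Corrected H = 0.325000 / 0.981818 = 0.331019.
Step 5: Under H0, H ~ chi^2(2); p-value = 0.847462.
Step 6: alpha = 0.1. fail to reject H0.

H = 0.3310, df = 2, p = 0.847462, fail to reject H0.


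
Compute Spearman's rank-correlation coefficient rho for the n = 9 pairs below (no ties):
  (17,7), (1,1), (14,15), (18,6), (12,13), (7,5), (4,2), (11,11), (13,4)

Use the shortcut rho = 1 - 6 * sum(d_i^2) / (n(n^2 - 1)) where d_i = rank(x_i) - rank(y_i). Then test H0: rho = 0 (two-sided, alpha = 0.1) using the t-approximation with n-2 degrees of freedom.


Step 1: Rank x and y separately (midranks; no ties here).
rank(x): 17->8, 1->1, 14->7, 18->9, 12->5, 7->3, 4->2, 11->4, 13->6
rank(y): 7->6, 1->1, 15->9, 6->5, 13->8, 5->4, 2->2, 11->7, 4->3
Step 2: d_i = R_x(i) - R_y(i); compute d_i^2.
  (8-6)^2=4, (1-1)^2=0, (7-9)^2=4, (9-5)^2=16, (5-8)^2=9, (3-4)^2=1, (2-2)^2=0, (4-7)^2=9, (6-3)^2=9
sum(d^2) = 52.
Step 3: rho = 1 - 6*52 / (9*(9^2 - 1)) = 1 - 312/720 = 0.566667.
Step 4: Under H0, t = rho * sqrt((n-2)/(1-rho^2)) = 1.8196 ~ t(7).
Step 5: Two-sided p-value from the t-distribution with 7 df = 0.111633.
Step 6: alpha = 0.1. fail to reject H0.

rho = 0.5667, p = 0.111633, fail to reject H0 at alpha = 0.1.


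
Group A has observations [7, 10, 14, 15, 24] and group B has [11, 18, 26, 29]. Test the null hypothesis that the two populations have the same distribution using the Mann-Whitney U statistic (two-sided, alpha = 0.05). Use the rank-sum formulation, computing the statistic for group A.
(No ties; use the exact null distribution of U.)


Step 1: Combine and sort all 9 observations; assign midranks.
sorted (value, group): (7,X), (10,X), (11,Y), (14,X), (15,X), (18,Y), (24,X), (26,Y), (29,Y)
ranks: 7->1, 10->2, 11->3, 14->4, 15->5, 18->6, 24->7, 26->8, 29->9
Step 2: Rank sum for X: R1 = 1 + 2 + 4 + 5 + 7 = 19.
Step 3: U_X = R1 - n1(n1+1)/2 = 19 - 5*6/2 = 19 - 15 = 4.
       U_Y = n1*n2 - U_X = 20 - 4 = 16.
Step 4: No ties, so the exact null distribution of U (based on enumerating the C(9,5) = 126 equally likely rank assignments) gives the two-sided p-value.
Step 5: p-value = 0.190476; compare to alpha = 0.05. fail to reject H0.

U_X = 4, p = 0.190476, fail to reject H0 at alpha = 0.05.


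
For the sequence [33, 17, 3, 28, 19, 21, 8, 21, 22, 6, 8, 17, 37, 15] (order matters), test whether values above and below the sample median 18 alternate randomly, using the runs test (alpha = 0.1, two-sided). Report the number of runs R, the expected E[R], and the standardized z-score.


Step 1: Compute median = 18; label A = above, B = below.
Labels in order: ABBAAABAABBBAB  (n_A = 7, n_B = 7)
Step 2: Count runs R = 8.
Step 3: Under H0 (random ordering), E[R] = 2*n_A*n_B/(n_A+n_B) + 1 = 2*7*7/14 + 1 = 8.0000.
        Var[R] = 2*n_A*n_B*(2*n_A*n_B - n_A - n_B) / ((n_A+n_B)^2 * (n_A+n_B-1)) = 8232/2548 = 3.2308.
        SD[R] = 1.7974.
Step 4: R = E[R], so z = 0 with no continuity correction.
Step 5: Two-sided p-value via normal approximation = 2*(1 - Phi(|z|)) = 1.000000.
Step 6: alpha = 0.1. fail to reject H0.

R = 8, z = 0.0000, p = 1.000000, fail to reject H0.


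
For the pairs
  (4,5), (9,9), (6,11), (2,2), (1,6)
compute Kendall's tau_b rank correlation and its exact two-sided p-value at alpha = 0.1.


Step 1: Enumerate the 10 unordered pairs (i,j) with i<j and classify each by sign(x_j-x_i) * sign(y_j-y_i).
  (1,2):dx=+5,dy=+4->C; (1,3):dx=+2,dy=+6->C; (1,4):dx=-2,dy=-3->C; (1,5):dx=-3,dy=+1->D
  (2,3):dx=-3,dy=+2->D; (2,4):dx=-7,dy=-7->C; (2,5):dx=-8,dy=-3->C; (3,4):dx=-4,dy=-9->C
  (3,5):dx=-5,dy=-5->C; (4,5):dx=-1,dy=+4->D
Step 2: C = 7, D = 3, total pairs = 10.
Step 3: tau = (C - D)/(n(n-1)/2) = (7 - 3)/10 = 0.400000.
Step 4: Exact two-sided p-value (enumerate n! = 120 permutations of y under H0): p = 0.483333.
Step 5: alpha = 0.1. fail to reject H0.

tau_b = 0.4000 (C=7, D=3), p = 0.483333, fail to reject H0.


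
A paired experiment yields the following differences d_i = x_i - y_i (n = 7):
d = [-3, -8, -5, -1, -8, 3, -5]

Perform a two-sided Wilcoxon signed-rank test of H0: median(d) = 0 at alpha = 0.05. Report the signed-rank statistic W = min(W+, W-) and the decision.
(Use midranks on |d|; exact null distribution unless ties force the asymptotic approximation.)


Step 1: Drop any zero differences (none here) and take |d_i|.
|d| = [3, 8, 5, 1, 8, 3, 5]
Step 2: Midrank |d_i| (ties get averaged ranks).
ranks: |3|->2.5, |8|->6.5, |5|->4.5, |1|->1, |8|->6.5, |3|->2.5, |5|->4.5
Step 3: Attach original signs; sum ranks with positive sign and with negative sign.
W+ = 2.5 = 2.5
W- = 2.5 + 6.5 + 4.5 + 1 + 6.5 + 4.5 = 25.5
(Check: W+ + W- = 28 should equal n(n+1)/2 = 28.)
Step 4: Test statistic W = min(W+, W-) = 2.5.
Step 5: Ties in |d|, so use the tie-corrected normal approximation.
        E[W] = n(n+1)/4 = 7*8/4 = 14.
        Tie groups: |d|=3 (t=2), |d|=5 (t=2), |d|=8 (t=2); sum(t^3 - t) = 18.
        Var[W] = n(n+1)(2n+1)/24 - sum(t^3-t)/48 = 840/24 - 18/48 = 34.625.
        z = (W - E[W]) / sqrt(Var[W]) = (2.5 - 14) / 5.8843 = -1.9544.
        Two-sided p = 2*Phi(z) = 0.050660.
Step 6: alpha = 0.05. fail to reject H0.

W+ = 2.5, W- = 25.5, W = min = 2.5, p = 0.050660, fail to reject H0.


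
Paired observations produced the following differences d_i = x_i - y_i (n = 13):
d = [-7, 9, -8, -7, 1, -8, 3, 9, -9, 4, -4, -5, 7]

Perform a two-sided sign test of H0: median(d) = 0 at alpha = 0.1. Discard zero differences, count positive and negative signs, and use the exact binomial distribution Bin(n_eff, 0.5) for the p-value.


Step 1: Discard zero differences. Original n = 13; n_eff = number of nonzero differences = 13.
Nonzero differences (with sign): -7, +9, -8, -7, +1, -8, +3, +9, -9, +4, -4, -5, +7
Step 2: Count signs: positive = 6, negative = 7.
Step 3: Under H0: P(positive) = 0.5, so the number of positives S ~ Bin(13, 0.5).
Step 4: Two-sided exact p-value = sum of Bin(13,0.5) probabilities at or below the observed probability = 1.000000.
Step 5: alpha = 0.1. fail to reject H0.

n_eff = 13, pos = 6, neg = 7, p = 1.000000, fail to reject H0.


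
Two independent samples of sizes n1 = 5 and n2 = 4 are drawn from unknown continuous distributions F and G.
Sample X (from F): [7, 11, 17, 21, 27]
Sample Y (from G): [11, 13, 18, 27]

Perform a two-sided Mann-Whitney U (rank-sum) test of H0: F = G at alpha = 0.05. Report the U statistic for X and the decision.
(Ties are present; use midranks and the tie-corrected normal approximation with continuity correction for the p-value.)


Step 1: Combine and sort all 9 observations; assign midranks.
sorted (value, group): (7,X), (11,X), (11,Y), (13,Y), (17,X), (18,Y), (21,X), (27,X), (27,Y)
ranks: 7->1, 11->2.5, 11->2.5, 13->4, 17->5, 18->6, 21->7, 27->8.5, 27->8.5
Step 2: Rank sum for X: R1 = 1 + 2.5 + 5 + 7 + 8.5 = 24.
Step 3: U_X = R1 - n1(n1+1)/2 = 24 - 5*6/2 = 24 - 15 = 9.
       U_Y = n1*n2 - U_X = 20 - 9 = 11.
Step 4: Ties are present, so use the tie-corrected normal approximation (with continuity correction) for the p-value.
Step 5: p-value = 0.901705; compare to alpha = 0.05. fail to reject H0.

U_X = 9, p = 0.901705, fail to reject H0 at alpha = 0.05.


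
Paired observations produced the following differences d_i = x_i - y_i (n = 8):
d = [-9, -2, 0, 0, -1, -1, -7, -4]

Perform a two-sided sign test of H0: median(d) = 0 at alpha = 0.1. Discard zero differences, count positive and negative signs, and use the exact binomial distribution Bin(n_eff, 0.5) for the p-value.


Step 1: Discard zero differences. Original n = 8; n_eff = number of nonzero differences = 6.
Nonzero differences (with sign): -9, -2, -1, -1, -7, -4
Step 2: Count signs: positive = 0, negative = 6.
Step 3: Under H0: P(positive) = 0.5, so the number of positives S ~ Bin(6, 0.5).
Step 4: Two-sided exact p-value = sum of Bin(6,0.5) probabilities at or below the observed probability = 0.031250.
Step 5: alpha = 0.1. reject H0.

n_eff = 6, pos = 0, neg = 6, p = 0.031250, reject H0.


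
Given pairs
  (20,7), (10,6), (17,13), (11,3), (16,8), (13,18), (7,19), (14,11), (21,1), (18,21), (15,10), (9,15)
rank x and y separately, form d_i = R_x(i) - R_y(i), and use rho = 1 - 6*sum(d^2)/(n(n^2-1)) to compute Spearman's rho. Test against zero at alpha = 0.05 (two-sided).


Step 1: Rank x and y separately (midranks; no ties here).
rank(x): 20->11, 10->3, 17->9, 11->4, 16->8, 13->5, 7->1, 14->6, 21->12, 18->10, 15->7, 9->2
rank(y): 7->4, 6->3, 13->8, 3->2, 8->5, 18->10, 19->11, 11->7, 1->1, 21->12, 10->6, 15->9
Step 2: d_i = R_x(i) - R_y(i); compute d_i^2.
  (11-4)^2=49, (3-3)^2=0, (9-8)^2=1, (4-2)^2=4, (8-5)^2=9, (5-10)^2=25, (1-11)^2=100, (6-7)^2=1, (12-1)^2=121, (10-12)^2=4, (7-6)^2=1, (2-9)^2=49
sum(d^2) = 364.
Step 3: rho = 1 - 6*364 / (12*(12^2 - 1)) = 1 - 2184/1716 = -0.272727.
Step 4: Under H0, t = rho * sqrt((n-2)/(1-rho^2)) = -0.8964 ~ t(10).
Step 5: Two-sided p-value from the t-distribution with 10 df = 0.391097.
Step 6: alpha = 0.05. fail to reject H0.

rho = -0.2727, p = 0.391097, fail to reject H0 at alpha = 0.05.


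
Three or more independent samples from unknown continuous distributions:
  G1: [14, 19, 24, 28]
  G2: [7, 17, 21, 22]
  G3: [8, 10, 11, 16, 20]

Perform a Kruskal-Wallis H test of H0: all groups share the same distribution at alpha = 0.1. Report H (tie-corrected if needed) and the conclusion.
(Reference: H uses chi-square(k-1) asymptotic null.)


Step 1: Combine all N = 13 observations and assign midranks.
sorted (value, group, rank): (7,G2,1), (8,G3,2), (10,G3,3), (11,G3,4), (14,G1,5), (16,G3,6), (17,G2,7), (19,G1,8), (20,G3,9), (21,G2,10), (22,G2,11), (24,G1,12), (28,G1,13)
Step 2: Sum ranks within each group.
R_1 = 38 (n_1 = 4)
R_2 = 29 (n_2 = 4)
R_3 = 24 (n_3 = 5)
Step 3: H = 12/(N(N+1)) * sum(R_i^2/n_i) - 3(N+1)
     = 12/(13*14) * (38^2/4 + 29^2/4 + 24^2/5) - 3*14
     = 0.065934 * 686.45 - 42
     = 3.260440.
Step 4: No ties, so H is used without correction.
Step 5: Under H0, H ~ chi^2(2); p-value = 0.195887.
Step 6: alpha = 0.1. fail to reject H0.

H = 3.2604, df = 2, p = 0.195887, fail to reject H0.
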